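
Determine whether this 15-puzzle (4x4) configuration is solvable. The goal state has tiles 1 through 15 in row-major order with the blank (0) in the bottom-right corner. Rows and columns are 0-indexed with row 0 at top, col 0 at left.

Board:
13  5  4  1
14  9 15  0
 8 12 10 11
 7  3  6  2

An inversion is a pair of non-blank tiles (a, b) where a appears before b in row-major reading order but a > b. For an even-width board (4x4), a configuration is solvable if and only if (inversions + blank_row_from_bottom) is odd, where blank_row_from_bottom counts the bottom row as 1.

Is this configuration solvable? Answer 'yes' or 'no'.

Answer: yes

Derivation:
Inversions: 64
Blank is in row 1 (0-indexed from top), which is row 3 counting from the bottom (bottom = 1).
64 + 3 = 67, which is odd, so the puzzle is solvable.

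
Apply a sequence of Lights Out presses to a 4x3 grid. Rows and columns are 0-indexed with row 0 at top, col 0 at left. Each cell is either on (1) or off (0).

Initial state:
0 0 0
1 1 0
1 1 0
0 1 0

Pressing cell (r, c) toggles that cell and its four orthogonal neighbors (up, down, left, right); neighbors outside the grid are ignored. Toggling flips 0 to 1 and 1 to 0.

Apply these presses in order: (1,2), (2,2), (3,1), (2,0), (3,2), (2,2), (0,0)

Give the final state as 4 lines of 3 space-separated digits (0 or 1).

After press 1 at (1,2):
0 0 1
1 0 1
1 1 1
0 1 0

After press 2 at (2,2):
0 0 1
1 0 0
1 0 0
0 1 1

After press 3 at (3,1):
0 0 1
1 0 0
1 1 0
1 0 0

After press 4 at (2,0):
0 0 1
0 0 0
0 0 0
0 0 0

After press 5 at (3,2):
0 0 1
0 0 0
0 0 1
0 1 1

After press 6 at (2,2):
0 0 1
0 0 1
0 1 0
0 1 0

After press 7 at (0,0):
1 1 1
1 0 1
0 1 0
0 1 0

Answer: 1 1 1
1 0 1
0 1 0
0 1 0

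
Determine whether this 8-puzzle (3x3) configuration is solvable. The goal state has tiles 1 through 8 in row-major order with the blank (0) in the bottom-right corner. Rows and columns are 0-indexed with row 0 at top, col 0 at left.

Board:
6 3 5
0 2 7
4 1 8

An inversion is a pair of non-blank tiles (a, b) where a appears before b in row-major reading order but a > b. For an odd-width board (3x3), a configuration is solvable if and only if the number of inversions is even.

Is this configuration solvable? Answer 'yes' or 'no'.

Answer: yes

Derivation:
Inversions (pairs i<j in row-major order where tile[i] > tile[j] > 0): 14
14 is even, so the puzzle is solvable.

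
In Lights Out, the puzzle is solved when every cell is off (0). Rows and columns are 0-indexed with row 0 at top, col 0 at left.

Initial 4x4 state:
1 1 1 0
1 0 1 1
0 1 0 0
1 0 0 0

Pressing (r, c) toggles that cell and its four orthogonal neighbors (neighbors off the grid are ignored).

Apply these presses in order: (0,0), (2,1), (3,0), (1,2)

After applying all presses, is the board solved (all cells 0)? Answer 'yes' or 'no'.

After press 1 at (0,0):
0 0 1 0
0 0 1 1
0 1 0 0
1 0 0 0

After press 2 at (2,1):
0 0 1 0
0 1 1 1
1 0 1 0
1 1 0 0

After press 3 at (3,0):
0 0 1 0
0 1 1 1
0 0 1 0
0 0 0 0

After press 4 at (1,2):
0 0 0 0
0 0 0 0
0 0 0 0
0 0 0 0

Lights still on: 0

Answer: yes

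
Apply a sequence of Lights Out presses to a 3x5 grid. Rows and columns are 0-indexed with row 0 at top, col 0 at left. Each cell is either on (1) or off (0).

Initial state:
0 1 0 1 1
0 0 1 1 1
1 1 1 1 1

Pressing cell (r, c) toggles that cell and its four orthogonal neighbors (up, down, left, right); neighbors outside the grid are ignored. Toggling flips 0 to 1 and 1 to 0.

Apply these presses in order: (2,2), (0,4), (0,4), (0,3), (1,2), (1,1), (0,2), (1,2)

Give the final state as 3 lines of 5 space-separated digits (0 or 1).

After press 1 at (2,2):
0 1 0 1 1
0 0 0 1 1
1 0 0 0 1

After press 2 at (0,4):
0 1 0 0 0
0 0 0 1 0
1 0 0 0 1

After press 3 at (0,4):
0 1 0 1 1
0 0 0 1 1
1 0 0 0 1

After press 4 at (0,3):
0 1 1 0 0
0 0 0 0 1
1 0 0 0 1

After press 5 at (1,2):
0 1 0 0 0
0 1 1 1 1
1 0 1 0 1

After press 6 at (1,1):
0 0 0 0 0
1 0 0 1 1
1 1 1 0 1

After press 7 at (0,2):
0 1 1 1 0
1 0 1 1 1
1 1 1 0 1

After press 8 at (1,2):
0 1 0 1 0
1 1 0 0 1
1 1 0 0 1

Answer: 0 1 0 1 0
1 1 0 0 1
1 1 0 0 1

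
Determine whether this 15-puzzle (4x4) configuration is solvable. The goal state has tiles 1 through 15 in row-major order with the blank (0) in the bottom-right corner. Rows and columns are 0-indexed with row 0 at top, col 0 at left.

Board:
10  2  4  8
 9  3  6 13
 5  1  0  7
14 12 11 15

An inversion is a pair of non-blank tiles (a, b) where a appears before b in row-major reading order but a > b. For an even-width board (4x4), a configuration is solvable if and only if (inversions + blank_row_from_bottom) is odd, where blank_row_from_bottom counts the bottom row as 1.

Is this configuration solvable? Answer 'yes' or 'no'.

Inversions: 34
Blank is in row 2 (0-indexed from top), which is row 2 counting from the bottom (bottom = 1).
34 + 2 = 36, which is even, so the puzzle is not solvable.

Answer: no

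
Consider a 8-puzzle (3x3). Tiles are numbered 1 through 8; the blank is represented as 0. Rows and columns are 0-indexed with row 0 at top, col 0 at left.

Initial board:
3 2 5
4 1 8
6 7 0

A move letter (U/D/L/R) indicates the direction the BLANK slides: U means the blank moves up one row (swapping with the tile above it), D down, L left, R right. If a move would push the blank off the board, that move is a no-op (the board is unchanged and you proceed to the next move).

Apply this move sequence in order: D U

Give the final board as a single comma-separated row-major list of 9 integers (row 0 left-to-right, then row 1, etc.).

After move 1 (D):
3 2 5
4 1 8
6 7 0

After move 2 (U):
3 2 5
4 1 0
6 7 8

Answer: 3, 2, 5, 4, 1, 0, 6, 7, 8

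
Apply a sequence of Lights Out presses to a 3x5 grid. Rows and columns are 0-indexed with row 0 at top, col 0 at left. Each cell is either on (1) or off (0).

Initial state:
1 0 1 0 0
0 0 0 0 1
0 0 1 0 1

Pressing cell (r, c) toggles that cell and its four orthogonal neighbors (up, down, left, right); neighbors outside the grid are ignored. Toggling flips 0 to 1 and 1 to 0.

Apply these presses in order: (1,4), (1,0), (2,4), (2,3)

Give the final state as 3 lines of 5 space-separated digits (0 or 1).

Answer: 0 0 1 0 1
1 1 0 0 1
1 0 0 0 0

Derivation:
After press 1 at (1,4):
1 0 1 0 1
0 0 0 1 0
0 0 1 0 0

After press 2 at (1,0):
0 0 1 0 1
1 1 0 1 0
1 0 1 0 0

After press 3 at (2,4):
0 0 1 0 1
1 1 0 1 1
1 0 1 1 1

After press 4 at (2,3):
0 0 1 0 1
1 1 0 0 1
1 0 0 0 0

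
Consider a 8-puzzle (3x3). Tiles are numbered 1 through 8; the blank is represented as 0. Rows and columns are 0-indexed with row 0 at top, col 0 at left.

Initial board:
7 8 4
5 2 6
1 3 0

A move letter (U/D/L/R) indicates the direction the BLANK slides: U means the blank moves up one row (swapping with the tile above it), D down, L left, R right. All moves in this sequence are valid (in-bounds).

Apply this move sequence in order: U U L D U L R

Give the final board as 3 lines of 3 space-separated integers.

After move 1 (U):
7 8 4
5 2 0
1 3 6

After move 2 (U):
7 8 0
5 2 4
1 3 6

After move 3 (L):
7 0 8
5 2 4
1 3 6

After move 4 (D):
7 2 8
5 0 4
1 3 6

After move 5 (U):
7 0 8
5 2 4
1 3 6

After move 6 (L):
0 7 8
5 2 4
1 3 6

After move 7 (R):
7 0 8
5 2 4
1 3 6

Answer: 7 0 8
5 2 4
1 3 6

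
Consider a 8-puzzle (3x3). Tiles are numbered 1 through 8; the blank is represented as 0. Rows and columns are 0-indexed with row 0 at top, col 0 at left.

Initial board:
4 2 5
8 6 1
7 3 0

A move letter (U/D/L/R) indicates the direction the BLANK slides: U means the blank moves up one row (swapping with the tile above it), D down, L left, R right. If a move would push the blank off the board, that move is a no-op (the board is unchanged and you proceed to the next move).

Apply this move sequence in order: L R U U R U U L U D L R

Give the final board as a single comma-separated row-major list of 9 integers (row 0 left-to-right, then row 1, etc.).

Answer: 4, 6, 2, 8, 0, 5, 7, 3, 1

Derivation:
After move 1 (L):
4 2 5
8 6 1
7 0 3

After move 2 (R):
4 2 5
8 6 1
7 3 0

After move 3 (U):
4 2 5
8 6 0
7 3 1

After move 4 (U):
4 2 0
8 6 5
7 3 1

After move 5 (R):
4 2 0
8 6 5
7 3 1

After move 6 (U):
4 2 0
8 6 5
7 3 1

After move 7 (U):
4 2 0
8 6 5
7 3 1

After move 8 (L):
4 0 2
8 6 5
7 3 1

After move 9 (U):
4 0 2
8 6 5
7 3 1

After move 10 (D):
4 6 2
8 0 5
7 3 1

After move 11 (L):
4 6 2
0 8 5
7 3 1

After move 12 (R):
4 6 2
8 0 5
7 3 1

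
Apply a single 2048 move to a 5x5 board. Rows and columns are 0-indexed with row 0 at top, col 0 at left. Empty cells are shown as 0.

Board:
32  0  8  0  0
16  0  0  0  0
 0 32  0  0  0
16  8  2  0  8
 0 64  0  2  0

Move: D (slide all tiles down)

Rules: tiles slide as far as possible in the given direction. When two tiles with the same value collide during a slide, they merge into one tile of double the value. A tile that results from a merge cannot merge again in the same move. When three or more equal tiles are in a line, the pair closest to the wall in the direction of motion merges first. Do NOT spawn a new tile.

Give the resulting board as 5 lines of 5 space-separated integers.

Answer:  0  0  0  0  0
 0  0  0  0  0
 0 32  0  0  0
32  8  8  0  0
32 64  2  2  8

Derivation:
Slide down:
col 0: [32, 16, 0, 16, 0] -> [0, 0, 0, 32, 32]
col 1: [0, 0, 32, 8, 64] -> [0, 0, 32, 8, 64]
col 2: [8, 0, 0, 2, 0] -> [0, 0, 0, 8, 2]
col 3: [0, 0, 0, 0, 2] -> [0, 0, 0, 0, 2]
col 4: [0, 0, 0, 8, 0] -> [0, 0, 0, 0, 8]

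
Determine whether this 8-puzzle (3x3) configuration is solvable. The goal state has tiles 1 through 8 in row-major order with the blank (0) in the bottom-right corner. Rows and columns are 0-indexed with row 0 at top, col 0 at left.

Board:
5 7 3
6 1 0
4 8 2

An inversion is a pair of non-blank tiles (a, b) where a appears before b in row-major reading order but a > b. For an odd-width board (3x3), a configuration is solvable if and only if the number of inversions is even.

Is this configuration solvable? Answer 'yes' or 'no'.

Inversions (pairs i<j in row-major order where tile[i] > tile[j] > 0): 16
16 is even, so the puzzle is solvable.

Answer: yes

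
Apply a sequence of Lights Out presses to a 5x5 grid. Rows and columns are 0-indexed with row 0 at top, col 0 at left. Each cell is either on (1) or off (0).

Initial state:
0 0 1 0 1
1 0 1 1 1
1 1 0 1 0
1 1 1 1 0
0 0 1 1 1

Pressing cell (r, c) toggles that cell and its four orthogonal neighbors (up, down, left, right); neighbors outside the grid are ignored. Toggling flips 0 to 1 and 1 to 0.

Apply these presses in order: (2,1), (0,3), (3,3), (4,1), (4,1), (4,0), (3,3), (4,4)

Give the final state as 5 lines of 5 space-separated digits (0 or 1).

Answer: 0 0 0 1 0
1 1 1 0 1
0 0 1 1 0
0 0 1 1 1
1 1 1 0 0

Derivation:
After press 1 at (2,1):
0 0 1 0 1
1 1 1 1 1
0 0 1 1 0
1 0 1 1 0
0 0 1 1 1

After press 2 at (0,3):
0 0 0 1 0
1 1 1 0 1
0 0 1 1 0
1 0 1 1 0
0 0 1 1 1

After press 3 at (3,3):
0 0 0 1 0
1 1 1 0 1
0 0 1 0 0
1 0 0 0 1
0 0 1 0 1

After press 4 at (4,1):
0 0 0 1 0
1 1 1 0 1
0 0 1 0 0
1 1 0 0 1
1 1 0 0 1

After press 5 at (4,1):
0 0 0 1 0
1 1 1 0 1
0 0 1 0 0
1 0 0 0 1
0 0 1 0 1

After press 6 at (4,0):
0 0 0 1 0
1 1 1 0 1
0 0 1 0 0
0 0 0 0 1
1 1 1 0 1

After press 7 at (3,3):
0 0 0 1 0
1 1 1 0 1
0 0 1 1 0
0 0 1 1 0
1 1 1 1 1

After press 8 at (4,4):
0 0 0 1 0
1 1 1 0 1
0 0 1 1 0
0 0 1 1 1
1 1 1 0 0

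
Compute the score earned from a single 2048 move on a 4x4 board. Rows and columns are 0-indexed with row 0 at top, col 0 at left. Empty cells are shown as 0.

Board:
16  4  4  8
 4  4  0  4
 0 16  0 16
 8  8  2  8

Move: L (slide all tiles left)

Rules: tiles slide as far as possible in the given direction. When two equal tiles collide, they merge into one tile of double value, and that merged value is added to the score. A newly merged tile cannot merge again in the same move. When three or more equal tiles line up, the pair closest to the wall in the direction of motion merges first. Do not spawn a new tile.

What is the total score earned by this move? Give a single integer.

Answer: 64

Derivation:
Slide left:
row 0: [16, 4, 4, 8] -> [16, 8, 8, 0]  score +8 (running 8)
row 1: [4, 4, 0, 4] -> [8, 4, 0, 0]  score +8 (running 16)
row 2: [0, 16, 0, 16] -> [32, 0, 0, 0]  score +32 (running 48)
row 3: [8, 8, 2, 8] -> [16, 2, 8, 0]  score +16 (running 64)
Board after move:
16  8  8  0
 8  4  0  0
32  0  0  0
16  2  8  0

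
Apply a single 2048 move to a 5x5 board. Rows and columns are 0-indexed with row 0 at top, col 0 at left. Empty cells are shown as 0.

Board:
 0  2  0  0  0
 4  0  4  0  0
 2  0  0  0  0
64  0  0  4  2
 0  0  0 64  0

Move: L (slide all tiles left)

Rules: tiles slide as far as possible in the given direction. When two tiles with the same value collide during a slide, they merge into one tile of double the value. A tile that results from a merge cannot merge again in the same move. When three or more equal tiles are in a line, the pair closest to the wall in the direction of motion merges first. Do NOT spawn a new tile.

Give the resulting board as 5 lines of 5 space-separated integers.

Answer:  2  0  0  0  0
 8  0  0  0  0
 2  0  0  0  0
64  4  2  0  0
64  0  0  0  0

Derivation:
Slide left:
row 0: [0, 2, 0, 0, 0] -> [2, 0, 0, 0, 0]
row 1: [4, 0, 4, 0, 0] -> [8, 0, 0, 0, 0]
row 2: [2, 0, 0, 0, 0] -> [2, 0, 0, 0, 0]
row 3: [64, 0, 0, 4, 2] -> [64, 4, 2, 0, 0]
row 4: [0, 0, 0, 64, 0] -> [64, 0, 0, 0, 0]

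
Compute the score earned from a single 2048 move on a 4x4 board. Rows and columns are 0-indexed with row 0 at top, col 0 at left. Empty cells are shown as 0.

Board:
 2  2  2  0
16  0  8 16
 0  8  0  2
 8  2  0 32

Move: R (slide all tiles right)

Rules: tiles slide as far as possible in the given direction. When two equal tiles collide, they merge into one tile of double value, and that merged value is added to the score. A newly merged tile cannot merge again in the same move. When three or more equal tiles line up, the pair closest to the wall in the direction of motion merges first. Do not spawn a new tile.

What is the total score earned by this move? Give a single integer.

Slide right:
row 0: [2, 2, 2, 0] -> [0, 0, 2, 4]  score +4 (running 4)
row 1: [16, 0, 8, 16] -> [0, 16, 8, 16]  score +0 (running 4)
row 2: [0, 8, 0, 2] -> [0, 0, 8, 2]  score +0 (running 4)
row 3: [8, 2, 0, 32] -> [0, 8, 2, 32]  score +0 (running 4)
Board after move:
 0  0  2  4
 0 16  8 16
 0  0  8  2
 0  8  2 32

Answer: 4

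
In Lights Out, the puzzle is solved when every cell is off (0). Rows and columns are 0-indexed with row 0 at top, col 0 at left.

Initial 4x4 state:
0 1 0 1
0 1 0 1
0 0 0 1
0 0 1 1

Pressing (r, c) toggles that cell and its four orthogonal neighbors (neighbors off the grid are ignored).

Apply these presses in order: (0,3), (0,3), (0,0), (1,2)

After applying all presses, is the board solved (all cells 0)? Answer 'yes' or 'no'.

After press 1 at (0,3):
0 1 1 0
0 1 0 0
0 0 0 1
0 0 1 1

After press 2 at (0,3):
0 1 0 1
0 1 0 1
0 0 0 1
0 0 1 1

After press 3 at (0,0):
1 0 0 1
1 1 0 1
0 0 0 1
0 0 1 1

After press 4 at (1,2):
1 0 1 1
1 0 1 0
0 0 1 1
0 0 1 1

Lights still on: 9

Answer: no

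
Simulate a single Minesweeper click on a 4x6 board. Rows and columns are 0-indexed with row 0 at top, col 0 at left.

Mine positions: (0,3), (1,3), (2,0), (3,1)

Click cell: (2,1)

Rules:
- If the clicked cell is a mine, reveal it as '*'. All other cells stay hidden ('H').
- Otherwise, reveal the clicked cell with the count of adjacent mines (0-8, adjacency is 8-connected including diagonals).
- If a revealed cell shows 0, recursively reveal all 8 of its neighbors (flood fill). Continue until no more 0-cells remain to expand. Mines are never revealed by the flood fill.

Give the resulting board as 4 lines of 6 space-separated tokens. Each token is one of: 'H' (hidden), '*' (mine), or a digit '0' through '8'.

H H H H H H
H H H H H H
H 2 H H H H
H H H H H H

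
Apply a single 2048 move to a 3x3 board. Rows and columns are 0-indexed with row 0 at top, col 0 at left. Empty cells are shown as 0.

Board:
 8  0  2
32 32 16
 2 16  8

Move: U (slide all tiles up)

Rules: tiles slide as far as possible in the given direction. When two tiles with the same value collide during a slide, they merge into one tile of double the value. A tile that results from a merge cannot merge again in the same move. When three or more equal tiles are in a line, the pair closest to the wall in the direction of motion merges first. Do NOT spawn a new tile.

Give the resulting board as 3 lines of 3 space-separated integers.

Answer:  8 32  2
32 16 16
 2  0  8

Derivation:
Slide up:
col 0: [8, 32, 2] -> [8, 32, 2]
col 1: [0, 32, 16] -> [32, 16, 0]
col 2: [2, 16, 8] -> [2, 16, 8]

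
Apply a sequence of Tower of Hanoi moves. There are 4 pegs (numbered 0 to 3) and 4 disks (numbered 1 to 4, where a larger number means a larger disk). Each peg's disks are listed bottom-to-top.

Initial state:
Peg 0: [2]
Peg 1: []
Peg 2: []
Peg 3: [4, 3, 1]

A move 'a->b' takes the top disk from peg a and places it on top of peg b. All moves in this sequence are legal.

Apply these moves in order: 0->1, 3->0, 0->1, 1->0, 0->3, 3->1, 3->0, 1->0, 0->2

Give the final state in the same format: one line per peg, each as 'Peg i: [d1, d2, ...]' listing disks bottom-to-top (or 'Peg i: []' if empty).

Answer: Peg 0: [3]
Peg 1: [2]
Peg 2: [1]
Peg 3: [4]

Derivation:
After move 1 (0->1):
Peg 0: []
Peg 1: [2]
Peg 2: []
Peg 3: [4, 3, 1]

After move 2 (3->0):
Peg 0: [1]
Peg 1: [2]
Peg 2: []
Peg 3: [4, 3]

After move 3 (0->1):
Peg 0: []
Peg 1: [2, 1]
Peg 2: []
Peg 3: [4, 3]

After move 4 (1->0):
Peg 0: [1]
Peg 1: [2]
Peg 2: []
Peg 3: [4, 3]

After move 5 (0->3):
Peg 0: []
Peg 1: [2]
Peg 2: []
Peg 3: [4, 3, 1]

After move 6 (3->1):
Peg 0: []
Peg 1: [2, 1]
Peg 2: []
Peg 3: [4, 3]

After move 7 (3->0):
Peg 0: [3]
Peg 1: [2, 1]
Peg 2: []
Peg 3: [4]

After move 8 (1->0):
Peg 0: [3, 1]
Peg 1: [2]
Peg 2: []
Peg 3: [4]

After move 9 (0->2):
Peg 0: [3]
Peg 1: [2]
Peg 2: [1]
Peg 3: [4]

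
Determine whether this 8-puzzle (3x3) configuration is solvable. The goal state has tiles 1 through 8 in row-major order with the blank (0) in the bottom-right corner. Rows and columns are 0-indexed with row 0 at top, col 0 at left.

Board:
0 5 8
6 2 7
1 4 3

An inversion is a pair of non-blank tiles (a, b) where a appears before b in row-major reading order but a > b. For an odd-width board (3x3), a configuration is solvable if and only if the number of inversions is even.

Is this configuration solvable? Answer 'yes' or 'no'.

Answer: no

Derivation:
Inversions (pairs i<j in row-major order where tile[i] > tile[j] > 0): 19
19 is odd, so the puzzle is not solvable.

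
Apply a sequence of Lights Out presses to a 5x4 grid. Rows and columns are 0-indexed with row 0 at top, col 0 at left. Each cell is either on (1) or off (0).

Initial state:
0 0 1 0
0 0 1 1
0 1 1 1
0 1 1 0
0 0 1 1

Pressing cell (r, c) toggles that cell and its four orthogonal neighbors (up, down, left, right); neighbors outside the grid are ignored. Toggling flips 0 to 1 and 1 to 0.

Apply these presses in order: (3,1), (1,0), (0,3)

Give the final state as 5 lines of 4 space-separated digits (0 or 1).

After press 1 at (3,1):
0 0 1 0
0 0 1 1
0 0 1 1
1 0 0 0
0 1 1 1

After press 2 at (1,0):
1 0 1 0
1 1 1 1
1 0 1 1
1 0 0 0
0 1 1 1

After press 3 at (0,3):
1 0 0 1
1 1 1 0
1 0 1 1
1 0 0 0
0 1 1 1

Answer: 1 0 0 1
1 1 1 0
1 0 1 1
1 0 0 0
0 1 1 1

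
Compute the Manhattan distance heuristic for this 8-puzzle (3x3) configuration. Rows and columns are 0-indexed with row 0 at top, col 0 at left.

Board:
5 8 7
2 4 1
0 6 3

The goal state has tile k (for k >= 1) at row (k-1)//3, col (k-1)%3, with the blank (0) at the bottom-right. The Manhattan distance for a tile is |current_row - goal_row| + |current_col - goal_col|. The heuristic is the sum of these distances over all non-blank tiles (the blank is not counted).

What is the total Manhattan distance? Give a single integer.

Answer: 18

Derivation:
Tile 5: at (0,0), goal (1,1), distance |0-1|+|0-1| = 2
Tile 8: at (0,1), goal (2,1), distance |0-2|+|1-1| = 2
Tile 7: at (0,2), goal (2,0), distance |0-2|+|2-0| = 4
Tile 2: at (1,0), goal (0,1), distance |1-0|+|0-1| = 2
Tile 4: at (1,1), goal (1,0), distance |1-1|+|1-0| = 1
Tile 1: at (1,2), goal (0,0), distance |1-0|+|2-0| = 3
Tile 6: at (2,1), goal (1,2), distance |2-1|+|1-2| = 2
Tile 3: at (2,2), goal (0,2), distance |2-0|+|2-2| = 2
Sum: 2 + 2 + 4 + 2 + 1 + 3 + 2 + 2 = 18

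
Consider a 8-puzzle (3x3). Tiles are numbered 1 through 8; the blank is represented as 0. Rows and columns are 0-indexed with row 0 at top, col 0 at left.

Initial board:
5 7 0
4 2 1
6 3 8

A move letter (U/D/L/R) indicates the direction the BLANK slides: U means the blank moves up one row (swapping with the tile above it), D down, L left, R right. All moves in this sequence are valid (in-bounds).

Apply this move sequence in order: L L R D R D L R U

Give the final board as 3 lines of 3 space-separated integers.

Answer: 5 2 7
4 1 0
6 3 8

Derivation:
After move 1 (L):
5 0 7
4 2 1
6 3 8

After move 2 (L):
0 5 7
4 2 1
6 3 8

After move 3 (R):
5 0 7
4 2 1
6 3 8

After move 4 (D):
5 2 7
4 0 1
6 3 8

After move 5 (R):
5 2 7
4 1 0
6 3 8

After move 6 (D):
5 2 7
4 1 8
6 3 0

After move 7 (L):
5 2 7
4 1 8
6 0 3

After move 8 (R):
5 2 7
4 1 8
6 3 0

After move 9 (U):
5 2 7
4 1 0
6 3 8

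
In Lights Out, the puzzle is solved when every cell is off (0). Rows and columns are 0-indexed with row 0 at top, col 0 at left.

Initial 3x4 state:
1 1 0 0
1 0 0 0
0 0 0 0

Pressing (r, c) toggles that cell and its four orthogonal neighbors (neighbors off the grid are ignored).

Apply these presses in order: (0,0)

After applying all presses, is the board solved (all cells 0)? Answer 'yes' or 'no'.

After press 1 at (0,0):
0 0 0 0
0 0 0 0
0 0 0 0

Lights still on: 0

Answer: yes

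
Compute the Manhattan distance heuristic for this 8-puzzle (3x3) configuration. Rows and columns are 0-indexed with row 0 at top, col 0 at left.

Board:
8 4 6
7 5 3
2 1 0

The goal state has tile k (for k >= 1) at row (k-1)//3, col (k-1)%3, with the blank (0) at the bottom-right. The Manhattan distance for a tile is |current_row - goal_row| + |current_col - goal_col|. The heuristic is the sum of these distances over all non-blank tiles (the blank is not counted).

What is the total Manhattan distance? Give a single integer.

Answer: 14

Derivation:
Tile 8: (0,0)->(2,1) = 3
Tile 4: (0,1)->(1,0) = 2
Tile 6: (0,2)->(1,2) = 1
Tile 7: (1,0)->(2,0) = 1
Tile 5: (1,1)->(1,1) = 0
Tile 3: (1,2)->(0,2) = 1
Tile 2: (2,0)->(0,1) = 3
Tile 1: (2,1)->(0,0) = 3
Sum: 3 + 2 + 1 + 1 + 0 + 1 + 3 + 3 = 14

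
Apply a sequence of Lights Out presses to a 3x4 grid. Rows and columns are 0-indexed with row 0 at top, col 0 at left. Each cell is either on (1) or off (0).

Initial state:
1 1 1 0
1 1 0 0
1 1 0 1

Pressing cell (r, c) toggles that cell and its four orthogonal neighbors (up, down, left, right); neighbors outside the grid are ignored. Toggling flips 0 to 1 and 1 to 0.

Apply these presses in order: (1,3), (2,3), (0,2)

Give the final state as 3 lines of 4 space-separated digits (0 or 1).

Answer: 1 0 0 0
1 1 0 0
1 1 1 1

Derivation:
After press 1 at (1,3):
1 1 1 1
1 1 1 1
1 1 0 0

After press 2 at (2,3):
1 1 1 1
1 1 1 0
1 1 1 1

After press 3 at (0,2):
1 0 0 0
1 1 0 0
1 1 1 1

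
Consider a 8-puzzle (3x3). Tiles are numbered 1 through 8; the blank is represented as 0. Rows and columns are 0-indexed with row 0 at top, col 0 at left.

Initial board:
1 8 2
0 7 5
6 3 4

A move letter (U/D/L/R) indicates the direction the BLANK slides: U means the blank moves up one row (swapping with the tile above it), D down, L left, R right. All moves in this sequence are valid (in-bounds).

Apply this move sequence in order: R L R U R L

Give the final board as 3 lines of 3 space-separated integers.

Answer: 1 0 2
7 8 5
6 3 4

Derivation:
After move 1 (R):
1 8 2
7 0 5
6 3 4

After move 2 (L):
1 8 2
0 7 5
6 3 4

After move 3 (R):
1 8 2
7 0 5
6 3 4

After move 4 (U):
1 0 2
7 8 5
6 3 4

After move 5 (R):
1 2 0
7 8 5
6 3 4

After move 6 (L):
1 0 2
7 8 5
6 3 4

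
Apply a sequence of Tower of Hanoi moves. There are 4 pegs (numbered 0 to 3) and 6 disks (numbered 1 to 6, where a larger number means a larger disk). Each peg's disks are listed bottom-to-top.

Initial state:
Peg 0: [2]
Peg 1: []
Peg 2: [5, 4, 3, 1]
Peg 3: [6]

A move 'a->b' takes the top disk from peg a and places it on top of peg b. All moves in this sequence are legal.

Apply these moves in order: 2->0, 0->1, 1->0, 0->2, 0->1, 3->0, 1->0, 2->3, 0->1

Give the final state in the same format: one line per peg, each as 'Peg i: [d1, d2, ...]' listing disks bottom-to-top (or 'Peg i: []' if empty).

Answer: Peg 0: [6]
Peg 1: [2]
Peg 2: [5, 4, 3]
Peg 3: [1]

Derivation:
After move 1 (2->0):
Peg 0: [2, 1]
Peg 1: []
Peg 2: [5, 4, 3]
Peg 3: [6]

After move 2 (0->1):
Peg 0: [2]
Peg 1: [1]
Peg 2: [5, 4, 3]
Peg 3: [6]

After move 3 (1->0):
Peg 0: [2, 1]
Peg 1: []
Peg 2: [5, 4, 3]
Peg 3: [6]

After move 4 (0->2):
Peg 0: [2]
Peg 1: []
Peg 2: [5, 4, 3, 1]
Peg 3: [6]

After move 5 (0->1):
Peg 0: []
Peg 1: [2]
Peg 2: [5, 4, 3, 1]
Peg 3: [6]

After move 6 (3->0):
Peg 0: [6]
Peg 1: [2]
Peg 2: [5, 4, 3, 1]
Peg 3: []

After move 7 (1->0):
Peg 0: [6, 2]
Peg 1: []
Peg 2: [5, 4, 3, 1]
Peg 3: []

After move 8 (2->3):
Peg 0: [6, 2]
Peg 1: []
Peg 2: [5, 4, 3]
Peg 3: [1]

After move 9 (0->1):
Peg 0: [6]
Peg 1: [2]
Peg 2: [5, 4, 3]
Peg 3: [1]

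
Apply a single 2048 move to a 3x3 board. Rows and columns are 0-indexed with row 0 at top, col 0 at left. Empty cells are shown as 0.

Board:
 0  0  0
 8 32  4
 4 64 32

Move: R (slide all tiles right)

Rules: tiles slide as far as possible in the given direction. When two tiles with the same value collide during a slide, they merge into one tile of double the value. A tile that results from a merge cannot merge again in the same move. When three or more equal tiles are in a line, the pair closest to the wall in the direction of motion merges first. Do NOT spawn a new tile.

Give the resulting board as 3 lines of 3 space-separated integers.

Slide right:
row 0: [0, 0, 0] -> [0, 0, 0]
row 1: [8, 32, 4] -> [8, 32, 4]
row 2: [4, 64, 32] -> [4, 64, 32]

Answer:  0  0  0
 8 32  4
 4 64 32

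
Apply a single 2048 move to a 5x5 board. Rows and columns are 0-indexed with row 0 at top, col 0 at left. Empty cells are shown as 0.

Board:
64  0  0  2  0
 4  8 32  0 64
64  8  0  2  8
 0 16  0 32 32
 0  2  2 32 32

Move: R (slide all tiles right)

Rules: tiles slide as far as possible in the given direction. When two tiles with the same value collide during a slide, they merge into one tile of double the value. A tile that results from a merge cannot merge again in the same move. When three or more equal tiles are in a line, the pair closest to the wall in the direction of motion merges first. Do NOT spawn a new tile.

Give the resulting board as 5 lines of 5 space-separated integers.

Slide right:
row 0: [64, 0, 0, 2, 0] -> [0, 0, 0, 64, 2]
row 1: [4, 8, 32, 0, 64] -> [0, 4, 8, 32, 64]
row 2: [64, 8, 0, 2, 8] -> [0, 64, 8, 2, 8]
row 3: [0, 16, 0, 32, 32] -> [0, 0, 0, 16, 64]
row 4: [0, 2, 2, 32, 32] -> [0, 0, 0, 4, 64]

Answer:  0  0  0 64  2
 0  4  8 32 64
 0 64  8  2  8
 0  0  0 16 64
 0  0  0  4 64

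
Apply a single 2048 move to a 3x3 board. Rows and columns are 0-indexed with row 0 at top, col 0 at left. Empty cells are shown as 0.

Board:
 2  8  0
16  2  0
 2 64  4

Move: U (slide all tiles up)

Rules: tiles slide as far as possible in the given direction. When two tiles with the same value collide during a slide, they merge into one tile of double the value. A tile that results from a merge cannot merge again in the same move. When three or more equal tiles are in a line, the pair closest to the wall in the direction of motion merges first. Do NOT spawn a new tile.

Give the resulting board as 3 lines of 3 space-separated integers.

Answer:  2  8  4
16  2  0
 2 64  0

Derivation:
Slide up:
col 0: [2, 16, 2] -> [2, 16, 2]
col 1: [8, 2, 64] -> [8, 2, 64]
col 2: [0, 0, 4] -> [4, 0, 0]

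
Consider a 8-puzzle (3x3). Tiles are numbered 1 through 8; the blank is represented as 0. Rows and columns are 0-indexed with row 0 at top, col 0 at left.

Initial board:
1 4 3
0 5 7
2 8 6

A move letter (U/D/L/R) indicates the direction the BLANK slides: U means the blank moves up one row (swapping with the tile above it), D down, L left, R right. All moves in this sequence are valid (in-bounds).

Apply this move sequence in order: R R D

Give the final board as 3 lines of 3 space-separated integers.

After move 1 (R):
1 4 3
5 0 7
2 8 6

After move 2 (R):
1 4 3
5 7 0
2 8 6

After move 3 (D):
1 4 3
5 7 6
2 8 0

Answer: 1 4 3
5 7 6
2 8 0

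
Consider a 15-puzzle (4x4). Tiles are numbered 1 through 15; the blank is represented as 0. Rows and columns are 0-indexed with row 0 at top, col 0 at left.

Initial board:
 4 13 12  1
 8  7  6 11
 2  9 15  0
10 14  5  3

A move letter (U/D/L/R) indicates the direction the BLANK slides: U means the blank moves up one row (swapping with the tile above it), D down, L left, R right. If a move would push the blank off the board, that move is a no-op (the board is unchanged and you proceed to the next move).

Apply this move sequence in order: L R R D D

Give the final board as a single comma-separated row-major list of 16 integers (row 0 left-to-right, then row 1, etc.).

Answer: 4, 13, 12, 1, 8, 7, 6, 11, 2, 9, 15, 3, 10, 14, 5, 0

Derivation:
After move 1 (L):
 4 13 12  1
 8  7  6 11
 2  9  0 15
10 14  5  3

After move 2 (R):
 4 13 12  1
 8  7  6 11
 2  9 15  0
10 14  5  3

After move 3 (R):
 4 13 12  1
 8  7  6 11
 2  9 15  0
10 14  5  3

After move 4 (D):
 4 13 12  1
 8  7  6 11
 2  9 15  3
10 14  5  0

After move 5 (D):
 4 13 12  1
 8  7  6 11
 2  9 15  3
10 14  5  0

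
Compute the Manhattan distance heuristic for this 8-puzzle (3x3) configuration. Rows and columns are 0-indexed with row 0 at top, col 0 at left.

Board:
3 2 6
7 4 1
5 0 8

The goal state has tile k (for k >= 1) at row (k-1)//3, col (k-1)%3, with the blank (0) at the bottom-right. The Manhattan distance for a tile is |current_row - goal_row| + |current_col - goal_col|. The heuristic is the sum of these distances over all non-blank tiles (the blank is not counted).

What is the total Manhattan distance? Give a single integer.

Answer: 11

Derivation:
Tile 3: at (0,0), goal (0,2), distance |0-0|+|0-2| = 2
Tile 2: at (0,1), goal (0,1), distance |0-0|+|1-1| = 0
Tile 6: at (0,2), goal (1,2), distance |0-1|+|2-2| = 1
Tile 7: at (1,0), goal (2,0), distance |1-2|+|0-0| = 1
Tile 4: at (1,1), goal (1,0), distance |1-1|+|1-0| = 1
Tile 1: at (1,2), goal (0,0), distance |1-0|+|2-0| = 3
Tile 5: at (2,0), goal (1,1), distance |2-1|+|0-1| = 2
Tile 8: at (2,2), goal (2,1), distance |2-2|+|2-1| = 1
Sum: 2 + 0 + 1 + 1 + 1 + 3 + 2 + 1 = 11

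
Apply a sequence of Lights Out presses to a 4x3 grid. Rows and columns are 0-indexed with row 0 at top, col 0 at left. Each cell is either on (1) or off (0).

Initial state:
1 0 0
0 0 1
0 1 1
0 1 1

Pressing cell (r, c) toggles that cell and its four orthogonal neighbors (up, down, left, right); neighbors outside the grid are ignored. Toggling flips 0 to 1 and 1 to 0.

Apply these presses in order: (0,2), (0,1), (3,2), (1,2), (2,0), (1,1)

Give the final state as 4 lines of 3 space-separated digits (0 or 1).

After press 1 at (0,2):
1 1 1
0 0 0
0 1 1
0 1 1

After press 2 at (0,1):
0 0 0
0 1 0
0 1 1
0 1 1

After press 3 at (3,2):
0 0 0
0 1 0
0 1 0
0 0 0

After press 4 at (1,2):
0 0 1
0 0 1
0 1 1
0 0 0

After press 5 at (2,0):
0 0 1
1 0 1
1 0 1
1 0 0

After press 6 at (1,1):
0 1 1
0 1 0
1 1 1
1 0 0

Answer: 0 1 1
0 1 0
1 1 1
1 0 0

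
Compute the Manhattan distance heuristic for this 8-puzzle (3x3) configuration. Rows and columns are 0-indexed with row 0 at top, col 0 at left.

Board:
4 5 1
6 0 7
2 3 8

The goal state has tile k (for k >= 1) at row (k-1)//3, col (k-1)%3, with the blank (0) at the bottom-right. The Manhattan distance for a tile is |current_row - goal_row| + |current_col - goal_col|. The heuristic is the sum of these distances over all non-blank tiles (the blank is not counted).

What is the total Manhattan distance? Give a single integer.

Tile 4: at (0,0), goal (1,0), distance |0-1|+|0-0| = 1
Tile 5: at (0,1), goal (1,1), distance |0-1|+|1-1| = 1
Tile 1: at (0,2), goal (0,0), distance |0-0|+|2-0| = 2
Tile 6: at (1,0), goal (1,2), distance |1-1|+|0-2| = 2
Tile 7: at (1,2), goal (2,0), distance |1-2|+|2-0| = 3
Tile 2: at (2,0), goal (0,1), distance |2-0|+|0-1| = 3
Tile 3: at (2,1), goal (0,2), distance |2-0|+|1-2| = 3
Tile 8: at (2,2), goal (2,1), distance |2-2|+|2-1| = 1
Sum: 1 + 1 + 2 + 2 + 3 + 3 + 3 + 1 = 16

Answer: 16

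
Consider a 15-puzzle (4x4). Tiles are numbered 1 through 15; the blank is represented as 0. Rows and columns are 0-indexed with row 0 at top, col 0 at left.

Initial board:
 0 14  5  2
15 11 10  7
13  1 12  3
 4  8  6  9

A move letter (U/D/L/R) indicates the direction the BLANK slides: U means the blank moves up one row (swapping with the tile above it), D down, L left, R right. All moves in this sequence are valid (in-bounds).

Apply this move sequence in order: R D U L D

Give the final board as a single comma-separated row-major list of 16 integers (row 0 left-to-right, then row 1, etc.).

After move 1 (R):
14  0  5  2
15 11 10  7
13  1 12  3
 4  8  6  9

After move 2 (D):
14 11  5  2
15  0 10  7
13  1 12  3
 4  8  6  9

After move 3 (U):
14  0  5  2
15 11 10  7
13  1 12  3
 4  8  6  9

After move 4 (L):
 0 14  5  2
15 11 10  7
13  1 12  3
 4  8  6  9

After move 5 (D):
15 14  5  2
 0 11 10  7
13  1 12  3
 4  8  6  9

Answer: 15, 14, 5, 2, 0, 11, 10, 7, 13, 1, 12, 3, 4, 8, 6, 9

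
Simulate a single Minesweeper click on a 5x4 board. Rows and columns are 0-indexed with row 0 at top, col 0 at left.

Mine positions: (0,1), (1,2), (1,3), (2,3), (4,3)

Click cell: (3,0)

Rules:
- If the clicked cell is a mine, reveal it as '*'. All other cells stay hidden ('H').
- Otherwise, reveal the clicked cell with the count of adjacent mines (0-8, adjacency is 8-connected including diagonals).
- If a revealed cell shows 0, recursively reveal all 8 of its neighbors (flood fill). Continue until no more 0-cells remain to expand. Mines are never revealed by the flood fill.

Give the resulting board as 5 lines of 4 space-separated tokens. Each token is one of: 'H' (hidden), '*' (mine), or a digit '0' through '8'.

H H H H
1 2 H H
0 1 3 H
0 0 2 H
0 0 1 H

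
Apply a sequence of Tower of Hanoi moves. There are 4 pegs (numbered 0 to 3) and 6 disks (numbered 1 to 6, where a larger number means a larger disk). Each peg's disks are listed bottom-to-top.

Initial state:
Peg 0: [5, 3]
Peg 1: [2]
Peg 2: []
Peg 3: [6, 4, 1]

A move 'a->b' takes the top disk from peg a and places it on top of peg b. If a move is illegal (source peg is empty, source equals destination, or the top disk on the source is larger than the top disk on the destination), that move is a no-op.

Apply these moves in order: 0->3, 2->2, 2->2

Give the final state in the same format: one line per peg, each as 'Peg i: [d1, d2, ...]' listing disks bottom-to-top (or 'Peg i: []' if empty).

Answer: Peg 0: [5, 3]
Peg 1: [2]
Peg 2: []
Peg 3: [6, 4, 1]

Derivation:
After move 1 (0->3):
Peg 0: [5, 3]
Peg 1: [2]
Peg 2: []
Peg 3: [6, 4, 1]

After move 2 (2->2):
Peg 0: [5, 3]
Peg 1: [2]
Peg 2: []
Peg 3: [6, 4, 1]

After move 3 (2->2):
Peg 0: [5, 3]
Peg 1: [2]
Peg 2: []
Peg 3: [6, 4, 1]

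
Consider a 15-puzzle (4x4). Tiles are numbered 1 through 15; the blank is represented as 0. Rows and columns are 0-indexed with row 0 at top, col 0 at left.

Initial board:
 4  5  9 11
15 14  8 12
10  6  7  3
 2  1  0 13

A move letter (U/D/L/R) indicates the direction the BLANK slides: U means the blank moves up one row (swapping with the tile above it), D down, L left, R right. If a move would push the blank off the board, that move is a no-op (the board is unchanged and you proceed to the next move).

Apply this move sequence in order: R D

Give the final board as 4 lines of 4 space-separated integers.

Answer:  4  5  9 11
15 14  8 12
10  6  7  3
 2  1 13  0

Derivation:
After move 1 (R):
 4  5  9 11
15 14  8 12
10  6  7  3
 2  1 13  0

After move 2 (D):
 4  5  9 11
15 14  8 12
10  6  7  3
 2  1 13  0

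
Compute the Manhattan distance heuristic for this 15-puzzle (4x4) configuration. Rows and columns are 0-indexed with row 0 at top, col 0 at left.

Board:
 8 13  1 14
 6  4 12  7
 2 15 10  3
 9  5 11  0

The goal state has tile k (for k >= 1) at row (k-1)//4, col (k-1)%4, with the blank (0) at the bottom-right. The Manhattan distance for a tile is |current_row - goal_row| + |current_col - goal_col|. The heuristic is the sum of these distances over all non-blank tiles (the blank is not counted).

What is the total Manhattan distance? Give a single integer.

Tile 8: (0,0)->(1,3) = 4
Tile 13: (0,1)->(3,0) = 4
Tile 1: (0,2)->(0,0) = 2
Tile 14: (0,3)->(3,1) = 5
Tile 6: (1,0)->(1,1) = 1
Tile 4: (1,1)->(0,3) = 3
Tile 12: (1,2)->(2,3) = 2
Tile 7: (1,3)->(1,2) = 1
Tile 2: (2,0)->(0,1) = 3
Tile 15: (2,1)->(3,2) = 2
Tile 10: (2,2)->(2,1) = 1
Tile 3: (2,3)->(0,2) = 3
Tile 9: (3,0)->(2,0) = 1
Tile 5: (3,1)->(1,0) = 3
Tile 11: (3,2)->(2,2) = 1
Sum: 4 + 4 + 2 + 5 + 1 + 3 + 2 + 1 + 3 + 2 + 1 + 3 + 1 + 3 + 1 = 36

Answer: 36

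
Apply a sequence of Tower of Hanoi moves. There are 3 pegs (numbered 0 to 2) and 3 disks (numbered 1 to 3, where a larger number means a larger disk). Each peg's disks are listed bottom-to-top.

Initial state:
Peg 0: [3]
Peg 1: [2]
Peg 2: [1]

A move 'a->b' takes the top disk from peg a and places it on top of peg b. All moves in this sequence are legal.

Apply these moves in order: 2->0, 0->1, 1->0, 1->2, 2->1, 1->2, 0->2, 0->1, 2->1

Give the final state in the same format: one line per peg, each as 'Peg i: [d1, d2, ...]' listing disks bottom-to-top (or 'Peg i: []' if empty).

Answer: Peg 0: []
Peg 1: [3, 1]
Peg 2: [2]

Derivation:
After move 1 (2->0):
Peg 0: [3, 1]
Peg 1: [2]
Peg 2: []

After move 2 (0->1):
Peg 0: [3]
Peg 1: [2, 1]
Peg 2: []

After move 3 (1->0):
Peg 0: [3, 1]
Peg 1: [2]
Peg 2: []

After move 4 (1->2):
Peg 0: [3, 1]
Peg 1: []
Peg 2: [2]

After move 5 (2->1):
Peg 0: [3, 1]
Peg 1: [2]
Peg 2: []

After move 6 (1->2):
Peg 0: [3, 1]
Peg 1: []
Peg 2: [2]

After move 7 (0->2):
Peg 0: [3]
Peg 1: []
Peg 2: [2, 1]

After move 8 (0->1):
Peg 0: []
Peg 1: [3]
Peg 2: [2, 1]

After move 9 (2->1):
Peg 0: []
Peg 1: [3, 1]
Peg 2: [2]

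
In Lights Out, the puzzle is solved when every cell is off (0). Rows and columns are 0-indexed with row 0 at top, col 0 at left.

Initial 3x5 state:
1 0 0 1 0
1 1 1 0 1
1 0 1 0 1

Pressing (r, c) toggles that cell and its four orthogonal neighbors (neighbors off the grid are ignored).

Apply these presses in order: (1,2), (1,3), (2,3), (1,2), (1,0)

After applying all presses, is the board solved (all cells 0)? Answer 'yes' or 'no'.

After press 1 at (1,2):
1 0 1 1 0
1 0 0 1 1
1 0 0 0 1

After press 2 at (1,3):
1 0 1 0 0
1 0 1 0 0
1 0 0 1 1

After press 3 at (2,3):
1 0 1 0 0
1 0 1 1 0
1 0 1 0 0

After press 4 at (1,2):
1 0 0 0 0
1 1 0 0 0
1 0 0 0 0

After press 5 at (1,0):
0 0 0 0 0
0 0 0 0 0
0 0 0 0 0

Lights still on: 0

Answer: yes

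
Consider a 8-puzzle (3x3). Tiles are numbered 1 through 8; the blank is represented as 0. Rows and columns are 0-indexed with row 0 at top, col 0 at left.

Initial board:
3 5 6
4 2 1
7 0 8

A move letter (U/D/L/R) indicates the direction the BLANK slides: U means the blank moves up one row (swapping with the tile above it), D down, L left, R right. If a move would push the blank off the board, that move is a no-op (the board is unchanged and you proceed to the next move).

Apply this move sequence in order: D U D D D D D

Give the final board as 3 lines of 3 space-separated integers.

Answer: 3 5 6
4 2 1
7 0 8

Derivation:
After move 1 (D):
3 5 6
4 2 1
7 0 8

After move 2 (U):
3 5 6
4 0 1
7 2 8

After move 3 (D):
3 5 6
4 2 1
7 0 8

After move 4 (D):
3 5 6
4 2 1
7 0 8

After move 5 (D):
3 5 6
4 2 1
7 0 8

After move 6 (D):
3 5 6
4 2 1
7 0 8

After move 7 (D):
3 5 6
4 2 1
7 0 8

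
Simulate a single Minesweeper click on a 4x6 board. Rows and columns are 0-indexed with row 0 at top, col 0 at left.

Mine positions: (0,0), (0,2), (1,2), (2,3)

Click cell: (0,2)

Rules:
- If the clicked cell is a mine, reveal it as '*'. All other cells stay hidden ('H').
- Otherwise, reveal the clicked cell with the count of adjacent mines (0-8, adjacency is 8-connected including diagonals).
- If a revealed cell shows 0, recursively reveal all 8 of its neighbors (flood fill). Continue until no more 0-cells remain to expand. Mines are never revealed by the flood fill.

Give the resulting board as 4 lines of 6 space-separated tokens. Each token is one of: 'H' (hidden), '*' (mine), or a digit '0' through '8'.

H H * H H H
H H H H H H
H H H H H H
H H H H H H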